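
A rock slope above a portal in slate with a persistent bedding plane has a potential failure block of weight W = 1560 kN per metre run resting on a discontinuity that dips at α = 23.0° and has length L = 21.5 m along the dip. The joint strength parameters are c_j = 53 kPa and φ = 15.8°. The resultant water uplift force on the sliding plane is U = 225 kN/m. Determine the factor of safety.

Resolving the block weight along and normal to the plane and applying the Mohr–Coulomb strength on the joint:
N' = W cosα − U = 1560·cos23.0° − 225 = 1211.0 kN/m
Driving force T = W sinα = 1560·sin23.0° = 609.5 kN/m
Resisting force R = c_j·L + N'·tanφ = 53·21.5 + 1211.0·tan15.8° = 1139.5 + 342.7 = 1482.2 kN/m
FS = R / T = 1482.2 / 609.5 = 2.432

FS = 2.43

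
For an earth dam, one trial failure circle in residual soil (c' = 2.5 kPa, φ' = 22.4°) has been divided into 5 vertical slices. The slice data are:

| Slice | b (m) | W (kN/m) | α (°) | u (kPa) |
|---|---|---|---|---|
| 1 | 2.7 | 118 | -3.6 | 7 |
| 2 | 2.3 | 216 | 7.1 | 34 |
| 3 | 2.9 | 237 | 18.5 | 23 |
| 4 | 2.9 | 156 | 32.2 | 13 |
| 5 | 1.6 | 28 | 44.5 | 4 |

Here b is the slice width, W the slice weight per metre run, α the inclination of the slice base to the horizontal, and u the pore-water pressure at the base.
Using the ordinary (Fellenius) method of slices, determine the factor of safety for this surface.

Ordinary method of slices: FS = Σ[c'·Δl_i + (W_i cosα_i − u_i·Δl_i)·tanφ'] / Σ W_i sinα_i, with Δl_i = b_i / cosα_i.
Slice 1: Δl = 2.7/cos(-3.6°) = 2.705 m; N'_1 = 118·cos(-3.6°) − 7·2.705 = 98.8; c'Δl = 6.76; W sinα = -7.4
Slice 2: Δl = 2.3/cos7.1° = 2.318 m; N'_2 = 216·cos7.1° − 34·2.318 = 135.5; c'Δl = 5.79; W sinα = 26.7
Slice 3: Δl = 2.9/cos18.5° = 3.058 m; N'_3 = 237·cos18.5° − 23·3.058 = 154.4; c'Δl = 7.65; W sinα = 75.2
Slice 4: Δl = 2.9/cos32.2° = 3.427 m; N'_4 = 156·cos32.2° − 13·3.427 = 87.5; c'Δl = 8.57; W sinα = 83.1
Slice 5: Δl = 1.6/cos44.5° = 2.243 m; N'_5 = 28·cos44.5° − 4·2.243 = 11.0; c'Δl = 5.61; W sinα = 19.6
Σc'Δl = 34.4 kN/m; ΣN' = 487.2 kN/m; ΣW sinα = 197.2 kN/m
Resisting = 34.4 + 487.2·tan22.4° = 34.4 + 200.8 = 235.2 kN/m
FS = 235.2 / 197.2 = 1.192

FS = 1.19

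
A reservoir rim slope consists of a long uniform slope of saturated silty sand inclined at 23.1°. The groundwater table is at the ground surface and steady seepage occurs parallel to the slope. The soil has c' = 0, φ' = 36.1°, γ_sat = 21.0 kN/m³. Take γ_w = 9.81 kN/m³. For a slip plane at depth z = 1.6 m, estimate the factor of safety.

FS = 0.91

With seepage parallel to the slope and the water table at the surface, the effective normal stress on the slip plane uses the buoyant unit weight γ' = γ_sat − γ_w while the driving shear stress uses γ_sat:
FS = [c' + γ' z cos²β tanφ'] / [γ_sat z sinβ cosβ]
(For c' = 0 this reduces to FS = (γ'/γ_sat)·tanφ'/tanβ.)
γ' = 21.0 − 9.81 = 11.19 kN/m³
Numerator = 0.0 + 11.19·1.6·cos²23.1°·tan36.1° = 0.0 + 11.19·1.6·0.8461·0.7292 = 11.046 kPa
Denominator = 21.0·1.6·sin23.1°·cos23.1° = 21.0·1.6·0.3923·0.9198 = 12.126 kPa
FS = 11.046 / 12.126 = 0.911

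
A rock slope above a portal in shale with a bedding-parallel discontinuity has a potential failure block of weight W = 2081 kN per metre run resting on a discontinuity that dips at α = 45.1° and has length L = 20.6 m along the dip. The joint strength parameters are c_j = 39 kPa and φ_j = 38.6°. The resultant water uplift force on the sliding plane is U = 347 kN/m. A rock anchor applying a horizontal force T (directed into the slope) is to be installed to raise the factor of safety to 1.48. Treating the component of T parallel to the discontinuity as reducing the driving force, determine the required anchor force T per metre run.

Resolving forces along and normal to the sliding plane, with the horizontal anchor force T adding T·sinα to the effective normal force and T·cosα acting up the plane against the driving force:
FS = [c_jL + (W cosα − U + T sinα) tanφ_j] / [W sinα − T cosα]
Without the anchor: N' = 1121.9 kN/m, driving T_d = 1474.1 kN/m, resisting R = 39·20.6 + 1121.9·tan38.6° = 1699.0 kN/m, FS = 1.15.
Setting FS = 1.48 and solving for T:
1.48·(1474.1 − T cos45.1°) = 1699.0 + T sin45.1°·tan38.6°
T·(sin45.1°·tan38.6° + 1.48·cos45.1°) = 1.48·1474.1 − 1699.0
T·(0.7083·0.7983 + 1.48·0.7059) = 2181.6 − 1699.0 = 482.6
T·1.6102 = 482.6
T = 299.7 kN/m

T = 300 kN/m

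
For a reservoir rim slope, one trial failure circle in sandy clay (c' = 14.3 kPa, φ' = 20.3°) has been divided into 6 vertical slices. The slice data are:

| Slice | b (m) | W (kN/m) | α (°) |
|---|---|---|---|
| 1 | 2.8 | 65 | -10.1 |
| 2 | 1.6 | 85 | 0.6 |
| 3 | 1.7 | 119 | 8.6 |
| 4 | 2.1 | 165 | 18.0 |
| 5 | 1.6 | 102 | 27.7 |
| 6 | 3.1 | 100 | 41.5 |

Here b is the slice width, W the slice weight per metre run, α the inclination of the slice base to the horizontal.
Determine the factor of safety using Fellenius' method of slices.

Ordinary method of slices: FS = Σ[c'·Δl_i + (W_i cosα_i)·tanφ'] / Σ W_i sinα_i, with Δl_i = b_i / cosα_i.
Slice 1: Δl = 2.8/cos(-10.1°) = 2.844 m; N'_1 = 65·cos(-10.1°) = 64.0; c'Δl = 40.67; W sinα = -11.4
Slice 2: Δl = 1.6/cos0.6° = 1.600 m; N'_2 = 85·cos0.6° = 85.0; c'Δl = 22.88; W sinα = 0.9
Slice 3: Δl = 1.7/cos8.6° = 1.719 m; N'_3 = 119·cos8.6° = 117.7; c'Δl = 24.59; W sinα = 17.8
Slice 4: Δl = 2.1/cos18.0° = 2.208 m; N'_4 = 165·cos18.0° = 156.9; c'Δl = 31.58; W sinα = 51.0
Slice 5: Δl = 1.6/cos27.7° = 1.807 m; N'_5 = 102·cos27.7° = 90.3; c'Δl = 25.84; W sinα = 47.4
Slice 6: Δl = 3.1/cos41.5° = 4.139 m; N'_6 = 100·cos41.5° = 74.9; c'Δl = 59.19; W sinα = 66.3
Σc'Δl = 204.7 kN/m; ΣN' = 588.8 kN/m; ΣW sinα = 171.9 kN/m
Resisting = 204.7 + 588.8·tan20.3° = 204.7 + 217.8 = 422.5 kN/m
FS = 422.5 / 171.9 = 2.457

FS = 2.46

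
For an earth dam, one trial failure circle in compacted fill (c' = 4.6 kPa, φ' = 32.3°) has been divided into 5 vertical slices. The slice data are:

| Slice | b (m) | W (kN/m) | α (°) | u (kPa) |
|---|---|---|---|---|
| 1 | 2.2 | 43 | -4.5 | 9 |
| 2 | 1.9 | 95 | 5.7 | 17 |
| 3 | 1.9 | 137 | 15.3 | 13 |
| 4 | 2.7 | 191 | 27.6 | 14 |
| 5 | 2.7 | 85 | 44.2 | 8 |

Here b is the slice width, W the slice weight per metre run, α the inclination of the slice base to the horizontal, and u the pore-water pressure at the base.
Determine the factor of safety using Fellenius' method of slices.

Ordinary method of slices: FS = Σ[c'·Δl_i + (W_i cosα_i − u_i·Δl_i)·tanφ'] / Σ W_i sinα_i, with Δl_i = b_i / cosα_i.
Slice 1: Δl = 2.2/cos(-4.5°) = 2.207 m; N'_1 = 43·cos(-4.5°) − 9·2.207 = 23.0; c'Δl = 10.15; W sinα = -3.4
Slice 2: Δl = 1.9/cos5.7° = 1.909 m; N'_2 = 95·cos5.7° − 17·1.909 = 62.1; c'Δl = 8.78; W sinα = 9.4
Slice 3: Δl = 1.9/cos15.3° = 1.970 m; N'_3 = 137·cos15.3° − 13·1.970 = 106.5; c'Δl = 9.06; W sinα = 36.2
Slice 4: Δl = 2.7/cos27.6° = 3.047 m; N'_4 = 191·cos27.6° − 14·3.047 = 126.6; c'Δl = 14.01; W sinα = 88.5
Slice 5: Δl = 2.7/cos44.2° = 3.766 m; N'_5 = 85·cos44.2° − 8·3.766 = 30.8; c'Δl = 17.32; W sinα = 59.3
Σc'Δl = 59.3 kN/m; ΣN' = 349.0 kN/m; ΣW sinα = 190.0 kN/m
Resisting = 59.3 + 349.0·tan32.3° = 59.3 + 220.6 = 280.0 kN/m
FS = 280.0 / 190.0 = 1.474

FS = 1.47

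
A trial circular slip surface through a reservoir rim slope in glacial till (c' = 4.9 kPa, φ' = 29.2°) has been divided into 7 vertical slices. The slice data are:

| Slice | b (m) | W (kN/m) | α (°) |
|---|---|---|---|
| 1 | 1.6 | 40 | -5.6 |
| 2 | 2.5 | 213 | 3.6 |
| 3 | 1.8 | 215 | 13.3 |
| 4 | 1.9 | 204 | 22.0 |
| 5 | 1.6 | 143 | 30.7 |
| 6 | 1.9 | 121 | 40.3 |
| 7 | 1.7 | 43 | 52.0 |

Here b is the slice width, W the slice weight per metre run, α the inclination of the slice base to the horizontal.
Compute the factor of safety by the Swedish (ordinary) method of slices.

Ordinary method of slices: FS = Σ[c'·Δl_i + (W_i cosα_i)·tanφ'] / Σ W_i sinα_i, with Δl_i = b_i / cosα_i.
Slice 1: Δl = 1.6/cos(-5.6°) = 1.608 m; N'_1 = 40·cos(-5.6°) = 39.8; c'Δl = 7.88; W sinα = -3.9
Slice 2: Δl = 2.5/cos3.6° = 2.505 m; N'_2 = 213·cos3.6° = 212.6; c'Δl = 12.27; W sinα = 13.4
Slice 3: Δl = 1.8/cos13.3° = 1.850 m; N'_3 = 215·cos13.3° = 209.2; c'Δl = 9.06; W sinα = 49.5
Slice 4: Δl = 1.9/cos22.0° = 2.049 m; N'_4 = 204·cos22.0° = 189.1; c'Δl = 10.04; W sinα = 76.4
Slice 5: Δl = 1.6/cos30.7° = 1.861 m; N'_5 = 143·cos30.7° = 123.0; c'Δl = 9.12; W sinα = 73.0
Slice 6: Δl = 1.9/cos40.3° = 2.491 m; N'_6 = 121·cos40.3° = 92.3; c'Δl = 12.21; W sinα = 78.3
Slice 7: Δl = 1.7/cos52.0° = 2.761 m; N'_7 = 43·cos52.0° = 26.5; c'Δl = 13.53; W sinα = 33.9
Σc'Δl = 74.1 kN/m; ΣN' = 892.5 kN/m; ΣW sinα = 320.5 kN/m
Resisting = 74.1 + 892.5·tan29.2° = 74.1 + 498.8 = 572.9 kN/m
FS = 572.9 / 320.5 = 1.788

FS = 1.79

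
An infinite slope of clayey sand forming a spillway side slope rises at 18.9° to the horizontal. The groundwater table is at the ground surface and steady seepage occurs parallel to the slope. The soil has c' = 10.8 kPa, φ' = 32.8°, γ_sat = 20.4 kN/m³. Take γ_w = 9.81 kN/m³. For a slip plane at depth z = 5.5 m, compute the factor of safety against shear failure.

With seepage parallel to the slope and the water table at the surface, the effective normal stress on the slip plane uses the buoyant unit weight γ' = γ_sat − γ_w while the driving shear stress uses γ_sat:
FS = [c' + γ' z cos²β tanφ'] / [γ_sat z sinβ cosβ]
γ' = 20.4 − 9.81 = 10.59 kN/m³
Numerator = 10.8 + 10.59·5.5·cos²18.9°·tan32.8° = 10.8 + 10.59·5.5·0.8951·0.6445 = 44.398 kPa
Denominator = 20.4·5.5·sin18.9°·cos18.9° = 20.4·5.5·0.3239·0.9461 = 34.384 kPa
FS = 44.398 / 34.384 = 1.291

FS = 1.29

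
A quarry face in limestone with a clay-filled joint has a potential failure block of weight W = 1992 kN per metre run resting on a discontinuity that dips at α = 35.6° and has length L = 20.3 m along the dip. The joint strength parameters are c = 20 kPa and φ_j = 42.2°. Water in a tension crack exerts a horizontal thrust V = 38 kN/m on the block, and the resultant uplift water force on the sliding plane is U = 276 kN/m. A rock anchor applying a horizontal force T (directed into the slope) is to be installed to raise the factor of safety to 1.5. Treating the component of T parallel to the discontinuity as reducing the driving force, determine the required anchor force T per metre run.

Resolving forces along and normal to the sliding plane, with the horizontal anchor force T adding T·sinα to the effective normal force and T·cosα acting up the plane against the driving force:
FS = [cL + (W cosα − U − V sinα + T sinα) tanφ_j] / [W sinα + V cosα − T cosα]
Without the anchor: N' = 1321.6 kN/m, driving T_d = 1190.5 kN/m, resisting R = 20·20.3 + 1321.6·tan42.2° = 1604.3 kN/m, FS = 1.35.
Setting FS = 1.5 and solving for T:
1.5·(1190.5 − T cos35.6°) = 1604.3 + T sin35.6°·tan42.2°
T·(sin35.6°·tan42.2° + 1.5·cos35.6°) = 1.5·1190.5 − 1604.3
T·(0.5821·0.9067 + 1.5·0.8131) = 1785.7 − 1604.3 = 181.4
T·1.7475 = 181.4
T = 103.8 kN/m

T = 104 kN/m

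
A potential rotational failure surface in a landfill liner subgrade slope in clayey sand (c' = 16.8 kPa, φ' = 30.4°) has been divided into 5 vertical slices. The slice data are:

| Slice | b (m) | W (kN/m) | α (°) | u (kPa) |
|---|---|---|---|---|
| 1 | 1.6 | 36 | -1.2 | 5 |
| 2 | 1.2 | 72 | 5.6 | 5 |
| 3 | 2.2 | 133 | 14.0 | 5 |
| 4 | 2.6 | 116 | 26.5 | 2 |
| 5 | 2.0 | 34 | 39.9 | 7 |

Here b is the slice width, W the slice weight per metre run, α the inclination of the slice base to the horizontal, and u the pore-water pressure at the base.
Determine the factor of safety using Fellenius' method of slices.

FS = 3.25

Ordinary method of slices: FS = Σ[c'·Δl_i + (W_i cosα_i − u_i·Δl_i)·tanφ'] / Σ W_i sinα_i, with Δl_i = b_i / cosα_i.
Slice 1: Δl = 1.6/cos(-1.2°) = 1.600 m; N'_1 = 36·cos(-1.2°) − 5·1.600 = 28.0; c'Δl = 26.89; W sinα = -0.8
Slice 2: Δl = 1.2/cos5.6° = 1.206 m; N'_2 = 72·cos5.6° − 5·1.206 = 65.6; c'Δl = 20.26; W sinα = 7.0
Slice 3: Δl = 2.2/cos14.0° = 2.267 m; N'_3 = 133·cos14.0° − 5·2.267 = 117.7; c'Δl = 38.09; W sinα = 32.2
Slice 4: Δl = 2.6/cos26.5° = 2.905 m; N'_4 = 116·cos26.5° − 2·2.905 = 98.0; c'Δl = 48.81; W sinα = 51.8
Slice 5: Δl = 2.0/cos39.9° = 2.607 m; N'_5 = 34·cos39.9° − 7·2.607 = 7.8; c'Δl = 43.80; W sinα = 21.8
Σc'Δl = 177.8 kN/m; ΣN' = 317.2 kN/m; ΣW sinα = 112.0 kN/m
Resisting = 177.8 + 317.2·tan30.4° = 177.8 + 186.1 = 363.9 kN/m
FS = 363.9 / 112.0 = 3.249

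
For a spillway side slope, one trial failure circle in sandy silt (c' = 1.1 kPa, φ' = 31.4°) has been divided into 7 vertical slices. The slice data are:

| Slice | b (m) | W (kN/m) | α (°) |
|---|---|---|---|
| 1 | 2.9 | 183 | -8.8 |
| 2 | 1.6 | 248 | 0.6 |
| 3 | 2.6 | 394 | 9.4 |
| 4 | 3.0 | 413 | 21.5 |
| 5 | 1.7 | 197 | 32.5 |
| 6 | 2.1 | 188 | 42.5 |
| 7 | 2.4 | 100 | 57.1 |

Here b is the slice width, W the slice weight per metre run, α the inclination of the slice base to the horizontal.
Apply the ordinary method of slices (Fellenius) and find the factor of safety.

FS = 1.92

Ordinary method of slices: FS = Σ[c'·Δl_i + (W_i cosα_i)·tanφ'] / Σ W_i sinα_i, with Δl_i = b_i / cosα_i.
Slice 1: Δl = 2.9/cos(-8.8°) = 2.935 m; N'_1 = 183·cos(-8.8°) = 180.8; c'Δl = 3.23; W sinα = -28.0
Slice 2: Δl = 1.6/cos0.6° = 1.600 m; N'_2 = 248·cos0.6° = 248.0; c'Δl = 1.76; W sinα = 2.6
Slice 3: Δl = 2.6/cos9.4° = 2.635 m; N'_3 = 394·cos9.4° = 388.7; c'Δl = 2.90; W sinα = 64.4
Slice 4: Δl = 3.0/cos21.5° = 3.224 m; N'_4 = 413·cos21.5° = 384.3; c'Δl = 3.55; W sinα = 151.4
Slice 5: Δl = 1.7/cos32.5° = 2.016 m; N'_5 = 197·cos32.5° = 166.1; c'Δl = 2.22; W sinα = 105.8
Slice 6: Δl = 2.1/cos42.5° = 2.848 m; N'_6 = 188·cos42.5° = 138.6; c'Δl = 3.13; W sinα = 127.0
Slice 7: Δl = 2.4/cos57.1° = 4.418 m; N'_7 = 100·cos57.1° = 54.3; c'Δl = 4.86; W sinα = 84.0
Σc'Δl = 21.6 kN/m; ΣN' = 1560.9 kN/m; ΣW sinα = 507.1 kN/m
Resisting = 21.6 + 1560.9·tan31.4° = 21.6 + 952.8 = 974.4 kN/m
FS = 974.4 / 507.1 = 1.921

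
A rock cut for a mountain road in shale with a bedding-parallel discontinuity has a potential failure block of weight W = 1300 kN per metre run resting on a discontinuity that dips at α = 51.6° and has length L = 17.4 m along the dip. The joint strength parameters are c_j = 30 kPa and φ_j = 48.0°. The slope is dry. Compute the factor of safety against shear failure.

Resolving the block weight along and normal to the plane and applying the Mohr–Coulomb strength on the joint:
N' = W cosα = 1300·cos51.6° = 807.5 kN/m
Driving force T = W sinα = 1300·sin51.6° = 1018.8 kN/m
Resisting force R = c_j·L + N'·tanφ_j = 30·17.4 + 807.5·tan48.0° = 522.0 + 896.8 = 1418.8 kN/m
FS = R / T = 1418.8 / 1018.8 = 1.393

FS = 1.39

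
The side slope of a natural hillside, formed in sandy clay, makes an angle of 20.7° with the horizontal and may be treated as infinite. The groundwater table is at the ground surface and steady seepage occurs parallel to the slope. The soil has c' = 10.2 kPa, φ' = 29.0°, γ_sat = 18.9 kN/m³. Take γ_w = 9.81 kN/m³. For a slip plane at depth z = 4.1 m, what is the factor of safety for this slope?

FS = 1.10

With seepage parallel to the slope and the water table at the surface, the effective normal stress on the slip plane uses the buoyant unit weight γ' = γ_sat − γ_w while the driving shear stress uses γ_sat:
FS = [c' + γ' z cos²β tanφ'] / [γ_sat z sinβ cosβ]
γ' = 18.9 − 9.81 = 9.09 kN/m³
Numerator = 10.2 + 9.09·4.1·cos²20.7°·tan29.0° = 10.2 + 9.09·4.1·0.8751·0.5543 = 28.277 kPa
Denominator = 18.9·4.1·sin20.7°·cos20.7° = 18.9·4.1·0.3535·0.9354 = 25.623 kPa
FS = 28.277 / 25.623 = 1.104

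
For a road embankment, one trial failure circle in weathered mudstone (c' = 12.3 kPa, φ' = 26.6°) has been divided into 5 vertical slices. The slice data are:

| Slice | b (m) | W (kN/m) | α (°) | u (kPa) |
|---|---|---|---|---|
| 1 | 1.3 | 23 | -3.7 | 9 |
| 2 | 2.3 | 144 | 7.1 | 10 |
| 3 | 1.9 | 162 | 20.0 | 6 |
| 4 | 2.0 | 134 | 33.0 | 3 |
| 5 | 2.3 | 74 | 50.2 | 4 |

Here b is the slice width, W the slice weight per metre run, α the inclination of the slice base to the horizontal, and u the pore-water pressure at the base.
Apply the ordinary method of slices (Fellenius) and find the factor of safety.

FS = 1.73

Ordinary method of slices: FS = Σ[c'·Δl_i + (W_i cosα_i − u_i·Δl_i)·tanφ'] / Σ W_i sinα_i, with Δl_i = b_i / cosα_i.
Slice 1: Δl = 1.3/cos(-3.7°) = 1.303 m; N'_1 = 23·cos(-3.7°) − 9·1.303 = 11.2; c'Δl = 16.02; W sinα = -1.5
Slice 2: Δl = 2.3/cos7.1° = 2.318 m; N'_2 = 144·cos7.1° − 10·2.318 = 119.7; c'Δl = 28.51; W sinα = 17.8
Slice 3: Δl = 1.9/cos20.0° = 2.022 m; N'_3 = 162·cos20.0° − 6·2.022 = 140.1; c'Δl = 24.87; W sinα = 55.4
Slice 4: Δl = 2.0/cos33.0° = 2.385 m; N'_4 = 134·cos33.0° − 3·2.385 = 105.2; c'Δl = 29.33; W sinα = 73.0
Slice 5: Δl = 2.3/cos50.2° = 3.593 m; N'_5 = 74·cos50.2° − 4·3.593 = 33.0; c'Δl = 44.20; W sinα = 56.9
Σc'Δl = 142.9 kN/m; ΣN' = 409.3 kN/m; ΣW sinα = 201.6 kN/m
Resisting = 142.9 + 409.3·tan26.6° = 142.9 + 204.9 = 347.9 kN/m
FS = 347.9 / 201.6 = 1.726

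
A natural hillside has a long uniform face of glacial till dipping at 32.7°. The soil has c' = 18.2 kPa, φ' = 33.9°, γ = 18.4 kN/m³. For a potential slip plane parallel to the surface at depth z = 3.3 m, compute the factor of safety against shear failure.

For an infinite slope with a slip plane parallel to the surface (no pore pressure): FS = [c' + γz cos²β tanφ'] / [γz sinβ cosβ].
γz = 18.4·3.3 = 60.72 kN/m²
Numerator = 18.2 + 60.72·cos²32.7°·tan33.9° = 18.2 + 60.72·0.7081·0.6720 = 47.094 kPa
Denominator = 60.72·sin32.7°·cos32.7° = 60.72·0.5402·0.8415 = 27.604 kPa
FS = 47.094 / 27.604 = 1.706

FS = 1.71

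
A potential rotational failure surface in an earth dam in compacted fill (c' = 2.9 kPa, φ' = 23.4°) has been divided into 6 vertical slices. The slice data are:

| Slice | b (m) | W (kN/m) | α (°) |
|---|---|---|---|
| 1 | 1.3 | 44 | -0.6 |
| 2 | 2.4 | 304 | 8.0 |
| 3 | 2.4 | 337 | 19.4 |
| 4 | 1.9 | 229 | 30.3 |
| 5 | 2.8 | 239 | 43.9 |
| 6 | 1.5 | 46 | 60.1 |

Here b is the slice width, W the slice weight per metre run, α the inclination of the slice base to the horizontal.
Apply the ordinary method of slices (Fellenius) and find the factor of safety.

Ordinary method of slices: FS = Σ[c'·Δl_i + (W_i cosα_i)·tanφ'] / Σ W_i sinα_i, with Δl_i = b_i / cosα_i.
Slice 1: Δl = 1.3/cos(-0.6°) = 1.300 m; N'_1 = 44·cos(-0.6°) = 44.0; c'Δl = 3.77; W sinα = -0.5
Slice 2: Δl = 2.4/cos8.0° = 2.424 m; N'_2 = 304·cos8.0° = 301.0; c'Δl = 7.03; W sinα = 42.3
Slice 3: Δl = 2.4/cos19.4° = 2.544 m; N'_3 = 337·cos19.4° = 317.9; c'Δl = 7.38; W sinα = 111.9
Slice 4: Δl = 1.9/cos30.3° = 2.201 m; N'_4 = 229·cos30.3° = 197.7; c'Δl = 6.38; W sinα = 115.5
Slice 5: Δl = 2.8/cos43.9° = 3.886 m; N'_5 = 239·cos43.9° = 172.2; c'Δl = 11.27; W sinα = 165.7
Slice 6: Δl = 1.5/cos60.1° = 3.009 m; N'_6 = 46·cos60.1° = 22.9; c'Δl = 8.73; W sinα = 39.9
Σc'Δl = 44.6 kN/m; ΣN' = 1055.8 kN/m; ΣW sinα = 474.9 kN/m
Resisting = 44.6 + 1055.8·tan23.4° = 44.6 + 456.9 = 501.4 kN/m
FS = 501.4 / 474.9 = 1.056

FS = 1.06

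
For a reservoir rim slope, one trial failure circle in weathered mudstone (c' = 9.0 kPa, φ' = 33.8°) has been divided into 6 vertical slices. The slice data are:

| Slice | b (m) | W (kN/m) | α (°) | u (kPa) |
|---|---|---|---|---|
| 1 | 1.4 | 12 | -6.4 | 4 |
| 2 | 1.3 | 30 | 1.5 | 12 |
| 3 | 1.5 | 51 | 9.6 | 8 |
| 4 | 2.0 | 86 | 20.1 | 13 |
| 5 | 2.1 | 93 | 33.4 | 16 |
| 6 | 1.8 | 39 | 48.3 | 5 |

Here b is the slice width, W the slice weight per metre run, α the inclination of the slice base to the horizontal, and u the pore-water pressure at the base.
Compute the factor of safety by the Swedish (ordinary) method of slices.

FS = 1.80

Ordinary method of slices: FS = Σ[c'·Δl_i + (W_i cosα_i − u_i·Δl_i)·tanφ'] / Σ W_i sinα_i, with Δl_i = b_i / cosα_i.
Slice 1: Δl = 1.4/cos(-6.4°) = 1.409 m; N'_1 = 12·cos(-6.4°) − 4·1.409 = 6.3; c'Δl = 12.68; W sinα = -1.3
Slice 2: Δl = 1.3/cos1.5° = 1.300 m; N'_2 = 30·cos1.5° − 12·1.300 = 14.4; c'Δl = 11.70; W sinα = 0.8
Slice 3: Δl = 1.5/cos9.6° = 1.521 m; N'_3 = 51·cos9.6° − 8·1.521 = 38.1; c'Δl = 13.69; W sinα = 8.5
Slice 4: Δl = 2.0/cos20.1° = 2.130 m; N'_4 = 86·cos20.1° − 13·2.130 = 53.1; c'Δl = 19.17; W sinα = 29.6
Slice 5: Δl = 2.1/cos33.4° = 2.515 m; N'_5 = 93·cos33.4° − 16·2.515 = 37.4; c'Δl = 22.64; W sinα = 51.2
Slice 6: Δl = 1.8/cos48.3° = 2.706 m; N'_6 = 39·cos48.3° − 5·2.706 = 12.4; c'Δl = 24.35; W sinα = 29.1
Σc'Δl = 104.2 kN/m; ΣN' = 161.7 kN/m; ΣW sinα = 117.8 kN/m
Resisting = 104.2 + 161.7·tan33.8° = 104.2 + 108.2 = 212.5 kN/m
FS = 212.5 / 117.8 = 1.803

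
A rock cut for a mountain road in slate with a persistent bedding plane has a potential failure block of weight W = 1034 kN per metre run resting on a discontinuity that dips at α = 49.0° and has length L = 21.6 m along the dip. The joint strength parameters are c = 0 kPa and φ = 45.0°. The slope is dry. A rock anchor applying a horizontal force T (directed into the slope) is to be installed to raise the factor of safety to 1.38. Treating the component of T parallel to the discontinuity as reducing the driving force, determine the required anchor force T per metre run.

Resolving forces along and normal to the sliding plane, with the horizontal anchor force T adding T·sinα to the effective normal force and T·cosα acting up the plane against the driving force:
FS = [cL + (W cosα + T sinα) tanφ] / [W sinα − T cosα]
Without the anchor: N' = 678.4 kN/m, driving T_d = 780.4 kN/m, resisting R = 0·21.6 + 678.4·tan45.0° = 678.4 kN/m, FS = 0.87.
Setting FS = 1.38 and solving for T:
1.38·(780.4 − T cos49.0°) = 678.4 + T sin49.0°·tan45.0°
T·(sin49.0°·tan45.0° + 1.38·cos49.0°) = 1.38·780.4 − 678.4
T·(0.7547·1.0000 + 1.38·0.6561) = 1076.9 − 678.4 = 398.5
T·1.6601 = 398.5
T = 240.1 kN/m

T = 240 kN/m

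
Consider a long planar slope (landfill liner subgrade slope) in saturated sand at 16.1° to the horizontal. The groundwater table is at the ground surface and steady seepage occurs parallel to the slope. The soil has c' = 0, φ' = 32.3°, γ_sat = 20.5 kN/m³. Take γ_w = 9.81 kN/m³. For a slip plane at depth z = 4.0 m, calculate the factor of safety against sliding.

With seepage parallel to the slope and the water table at the surface, the effective normal stress on the slip plane uses the buoyant unit weight γ' = γ_sat − γ_w while the driving shear stress uses γ_sat:
FS = [c' + γ' z cos²β tanφ'] / [γ_sat z sinβ cosβ]
(For c' = 0 this reduces to FS = (γ'/γ_sat)·tanφ'/tanβ.)
γ' = 20.5 − 9.81 = 10.69 kN/m³
Numerator = 0.0 + 10.69·4.0·cos²16.1°·tan32.3° = 0.0 + 10.69·4.0·0.9231·0.6322 = 24.953 kPa
Denominator = 20.5·4.0·sin16.1°·cos16.1° = 20.5·4.0·0.2773·0.9608 = 21.848 kPa
FS = 24.953 / 21.848 = 1.142

FS = 1.14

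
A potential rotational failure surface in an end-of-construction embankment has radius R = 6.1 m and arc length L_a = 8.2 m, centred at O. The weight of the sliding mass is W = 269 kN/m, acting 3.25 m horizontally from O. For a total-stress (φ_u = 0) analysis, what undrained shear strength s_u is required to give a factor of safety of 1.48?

s_u = 25.9 kPa

FS = s_u·L_a·R / (W·d), so s_u = FS·W·d / (L_a·R).
s_u = 1.48·269·3.25 / (8.20·6.1) = 1293.9 / 50.02 = 25.87 kPa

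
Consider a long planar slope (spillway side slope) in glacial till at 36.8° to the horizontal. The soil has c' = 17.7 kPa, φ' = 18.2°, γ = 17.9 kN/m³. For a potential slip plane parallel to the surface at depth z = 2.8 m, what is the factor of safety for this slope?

For an infinite slope with a slip plane parallel to the surface (no pore pressure): FS = [c' + γz cos²β tanφ'] / [γz sinβ cosβ].
γz = 17.9·2.8 = 50.12 kN/m²
Numerator = 17.7 + 50.12·cos²36.8°·tan18.2° = 17.7 + 50.12·0.6412·0.3288 = 28.266 kPa
Denominator = 50.12·sin36.8°·cos36.8° = 50.12·0.5990·0.8007 = 24.040 kPa
FS = 28.266 / 24.040 = 1.176

FS = 1.18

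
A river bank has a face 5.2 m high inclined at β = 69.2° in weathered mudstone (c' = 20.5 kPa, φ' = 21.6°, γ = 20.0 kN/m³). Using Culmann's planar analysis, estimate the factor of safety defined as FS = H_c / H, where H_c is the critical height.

FS = 2.10

H_c = (4c'/γ) · sinβ cosφ' / [1 − cos(β − φ')]
    = (4·20.5/20.0) · sin69.2°·cos21.6° / [1 − cos47.6°]
    = 4.100 · 0.8692 / 0.3257 = 10.94 m
FS = H_c / H = 10.94 / 5.2 = 2.104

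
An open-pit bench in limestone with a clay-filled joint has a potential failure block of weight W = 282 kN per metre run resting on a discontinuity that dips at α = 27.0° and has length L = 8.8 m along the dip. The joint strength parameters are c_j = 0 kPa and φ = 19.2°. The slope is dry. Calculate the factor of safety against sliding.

FS = 0.68

Resolving the block weight along and normal to the plane and applying the Mohr–Coulomb strength on the joint:
N' = W cosα = 282·cos27.0° = 251.3 kN/m
Driving force T = W sinα = 282·sin27.0° = 128.0 kN/m
Resisting force R = c_j·L + N'·tanφ = 0·8.8 + 251.3·tan19.2° = 0.0 + 87.5 = 87.5 kN/m
FS = R / T = 87.5 / 128.0 = 0.683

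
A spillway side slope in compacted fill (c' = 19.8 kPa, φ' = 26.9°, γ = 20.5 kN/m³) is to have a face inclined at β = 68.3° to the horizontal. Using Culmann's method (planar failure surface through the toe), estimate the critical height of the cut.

H_c = 12.81 m

Culmann's analysis gives the critical failure plane at α_cr = (β + φ')/2 = (68.3 + 26.9)/2 = 47.6°, and the critical height
H_c = (4c'/γ) · sinβ cosφ' / [1 − cos(β − φ')]
    = (4·19.8/20.5) · sin68.3°·cos26.9° / [1 − cos(41.4°)]
    = 3.863 · 0.9291·0.8918 / [1 − 0.7501]
    = 3.863 · 0.8286 / 0.2499
    = 12.81 m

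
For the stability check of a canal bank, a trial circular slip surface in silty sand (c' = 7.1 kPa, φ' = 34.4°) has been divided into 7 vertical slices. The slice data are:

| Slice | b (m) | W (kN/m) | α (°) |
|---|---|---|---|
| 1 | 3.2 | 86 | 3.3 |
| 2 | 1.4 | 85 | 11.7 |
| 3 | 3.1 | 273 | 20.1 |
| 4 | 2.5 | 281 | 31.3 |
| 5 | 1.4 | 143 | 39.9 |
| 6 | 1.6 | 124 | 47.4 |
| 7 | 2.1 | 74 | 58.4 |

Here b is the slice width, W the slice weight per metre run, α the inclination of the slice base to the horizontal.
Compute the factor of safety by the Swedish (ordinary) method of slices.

FS = 1.48

Ordinary method of slices: FS = Σ[c'·Δl_i + (W_i cosα_i)·tanφ'] / Σ W_i sinα_i, with Δl_i = b_i / cosα_i.
Slice 1: Δl = 3.2/cos3.3° = 3.205 m; N'_1 = 86·cos3.3° = 85.9; c'Δl = 22.76; W sinα = 5.0
Slice 2: Δl = 1.4/cos11.7° = 1.430 m; N'_2 = 85·cos11.7° = 83.2; c'Δl = 10.15; W sinα = 17.2
Slice 3: Δl = 3.1/cos20.1° = 3.301 m; N'_3 = 273·cos20.1° = 256.4; c'Δl = 23.44; W sinα = 93.8
Slice 4: Δl = 2.5/cos31.3° = 2.926 m; N'_4 = 281·cos31.3° = 240.1; c'Δl = 20.77; W sinα = 146.0
Slice 5: Δl = 1.4/cos39.9° = 1.825 m; N'_5 = 143·cos39.9° = 109.7; c'Δl = 12.96; W sinα = 91.7
Slice 6: Δl = 1.6/cos47.4° = 2.364 m; N'_6 = 124·cos47.4° = 83.9; c'Δl = 16.78; W sinα = 91.3
Slice 7: Δl = 2.1/cos58.4° = 4.008 m; N'_7 = 74·cos58.4° = 38.8; c'Δl = 28.45; W sinα = 63.0
Σc'Δl = 135.3 kN/m; ΣN' = 898.0 kN/m; ΣW sinα = 508.0 kN/m
Resisting = 135.3 + 898.0·tan34.4° = 135.3 + 614.9 = 750.2 kN/m
FS = 750.2 / 508.0 = 1.477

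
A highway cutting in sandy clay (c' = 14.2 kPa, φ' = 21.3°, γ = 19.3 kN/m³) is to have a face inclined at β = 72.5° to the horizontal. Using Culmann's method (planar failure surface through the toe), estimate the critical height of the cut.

Culmann's analysis gives the critical failure plane at α_cr = (β + φ')/2 = (72.5 + 21.3)/2 = 46.9°, and the critical height
H_c = (4c'/γ) · sinβ cosφ' / [1 − cos(β − φ')]
    = (4·14.2/19.3) · sin72.5°·cos21.3° / [1 − cos(51.2°)]
    = 2.943 · 0.9537·0.9317 / [1 − 0.6266]
    = 2.943 · 0.8886 / 0.3734
    = 7.00 m

H_c = 7.00 m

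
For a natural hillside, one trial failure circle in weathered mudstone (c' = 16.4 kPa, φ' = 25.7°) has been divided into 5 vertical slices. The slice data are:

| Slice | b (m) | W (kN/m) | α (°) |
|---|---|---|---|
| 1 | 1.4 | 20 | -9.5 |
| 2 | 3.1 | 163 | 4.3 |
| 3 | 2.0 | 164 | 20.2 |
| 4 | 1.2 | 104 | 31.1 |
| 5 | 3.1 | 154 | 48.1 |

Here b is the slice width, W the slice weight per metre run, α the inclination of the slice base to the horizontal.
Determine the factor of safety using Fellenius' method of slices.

Ordinary method of slices: FS = Σ[c'·Δl_i + (W_i cosα_i)·tanφ'] / Σ W_i sinα_i, with Δl_i = b_i / cosα_i.
Slice 1: Δl = 1.4/cos(-9.5°) = 1.419 m; N'_1 = 20·cos(-9.5°) = 19.7; c'Δl = 23.28; W sinα = -3.3
Slice 2: Δl = 3.1/cos4.3° = 3.109 m; N'_2 = 163·cos4.3° = 162.5; c'Δl = 50.98; W sinα = 12.2
Slice 3: Δl = 2.0/cos20.2° = 2.131 m; N'_3 = 164·cos20.2° = 153.9; c'Δl = 34.95; W sinα = 56.6
Slice 4: Δl = 1.2/cos31.1° = 1.401 m; N'_4 = 104·cos31.1° = 89.1; c'Δl = 22.98; W sinα = 53.7
Slice 5: Δl = 3.1/cos48.1° = 4.642 m; N'_5 = 154·cos48.1° = 102.8; c'Δl = 76.13; W sinα = 114.6
Σc'Δl = 208.3 kN/m; ΣN' = 528.1 kN/m; ΣW sinα = 233.9 kN/m
Resisting = 208.3 + 528.1·tan25.7° = 208.3 + 254.1 = 462.5 kN/m
FS = 462.5 / 233.9 = 1.977

FS = 1.98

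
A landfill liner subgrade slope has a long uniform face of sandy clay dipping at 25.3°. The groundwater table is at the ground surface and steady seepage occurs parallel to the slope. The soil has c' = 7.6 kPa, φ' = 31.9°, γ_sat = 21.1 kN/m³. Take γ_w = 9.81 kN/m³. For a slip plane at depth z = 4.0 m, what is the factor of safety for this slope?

FS = 0.94

With seepage parallel to the slope and the water table at the surface, the effective normal stress on the slip plane uses the buoyant unit weight γ' = γ_sat − γ_w while the driving shear stress uses γ_sat:
FS = [c' + γ' z cos²β tanφ'] / [γ_sat z sinβ cosβ]
γ' = 21.1 − 9.81 = 11.29 kN/m³
Numerator = 7.6 + 11.29·4.0·cos²25.3°·tan31.9° = 7.6 + 11.29·4.0·0.8174·0.6224 = 30.576 kPa
Denominator = 21.1·4.0·sin25.3°·cos25.3° = 21.1·4.0·0.4274·0.9041 = 32.609 kPa
FS = 30.576 / 32.609 = 0.938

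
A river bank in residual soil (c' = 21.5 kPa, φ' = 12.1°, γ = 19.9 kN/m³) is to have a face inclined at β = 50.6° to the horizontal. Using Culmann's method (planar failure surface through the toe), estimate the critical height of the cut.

H_c = 15.02 m

Culmann's analysis gives the critical failure plane at α_cr = (β + φ')/2 = (50.6 + 12.1)/2 = 31.4°, and the critical height
H_c = (4c'/γ) · sinβ cosφ' / [1 − cos(β − φ')]
    = (4·21.5/19.9) · sin50.6°·cos12.1° / [1 − cos(38.5°)]
    = 4.322 · 0.7727·0.9778 / [1 − 0.7826]
    = 4.322 · 0.7556 / 0.2174
    = 15.02 m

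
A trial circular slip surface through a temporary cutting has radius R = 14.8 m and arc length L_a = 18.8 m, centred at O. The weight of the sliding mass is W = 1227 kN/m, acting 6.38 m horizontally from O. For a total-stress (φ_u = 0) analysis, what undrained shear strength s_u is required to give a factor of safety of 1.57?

FS = s_u·L_a·R / (W·d), so s_u = FS·W·d / (L_a·R).
s_u = 1.57·1227·6.38 / (18.80·14.8) = 12290.4 / 278.24 = 44.17 kPa

s_u = 44.2 kPa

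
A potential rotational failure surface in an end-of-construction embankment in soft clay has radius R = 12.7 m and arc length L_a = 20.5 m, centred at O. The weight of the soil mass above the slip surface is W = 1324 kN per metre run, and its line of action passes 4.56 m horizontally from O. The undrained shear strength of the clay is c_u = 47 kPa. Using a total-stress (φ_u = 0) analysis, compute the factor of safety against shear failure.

FS = 2.03

Taking moments about the centre O, the resisting moment is provided by the undrained shear strength acting along the arc:
M_R = c_u·L_a·R = 47·20.50·12.7 = 12236.4 kN·m/m
M_D = W·d = 1324·4.56 = 6037.4 kN·m/m
FS = M_R / M_D = 12236.4 / 6037.4 = 2.027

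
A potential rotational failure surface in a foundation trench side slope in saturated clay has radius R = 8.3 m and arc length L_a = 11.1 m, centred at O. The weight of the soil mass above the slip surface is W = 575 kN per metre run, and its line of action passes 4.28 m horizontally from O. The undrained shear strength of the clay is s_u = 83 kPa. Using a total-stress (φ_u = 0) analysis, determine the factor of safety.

Taking moments about the centre O, the resisting moment is provided by the undrained shear strength acting along the arc:
M_R = s_u·L_a·R = 83·11.10·8.3 = 7646.8 kN·m/m
M_D = W·d = 575·4.28 = 2461.0 kN·m/m
FS = M_R / M_D = 7646.8 / 2461.0 = 3.107

FS = 3.11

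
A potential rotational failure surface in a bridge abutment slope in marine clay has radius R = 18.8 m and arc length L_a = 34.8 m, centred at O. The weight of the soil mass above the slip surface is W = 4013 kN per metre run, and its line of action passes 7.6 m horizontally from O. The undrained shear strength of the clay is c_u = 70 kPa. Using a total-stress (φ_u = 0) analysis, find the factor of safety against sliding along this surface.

Taking moments about the centre O, the resisting moment is provided by the undrained shear strength acting along the arc:
M_R = c_u·L_a·R = 70·34.80·18.8 = 45796.8 kN·m/m
M_D = W·d = 4013·7.6 = 30498.8 kN·m/m
FS = M_R / M_D = 45796.8 / 30498.8 = 1.502

FS = 1.50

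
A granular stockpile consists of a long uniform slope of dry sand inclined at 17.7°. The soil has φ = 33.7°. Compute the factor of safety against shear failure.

FS = 2.09

For a dry cohesionless infinite slope the factor of safety is FS = tanφ / tanβ.
FS = tan33.7° / tan17.7° = 0.6669 / 0.3191 = 2.090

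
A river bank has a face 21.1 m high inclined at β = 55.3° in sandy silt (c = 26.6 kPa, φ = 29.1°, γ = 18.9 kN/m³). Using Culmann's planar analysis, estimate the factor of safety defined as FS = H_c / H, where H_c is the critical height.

H_c = (4c/γ) · sinβ cosφ / [1 − cos(β − φ)]
    = (4·26.6/18.9) · sin55.3°·cos29.1° / [1 − cos26.2°]
    = 5.630 · 0.7184 / 0.1027 = 39.36 m
FS = H_c / H = 39.36 / 21.1 = 1.866

FS = 1.87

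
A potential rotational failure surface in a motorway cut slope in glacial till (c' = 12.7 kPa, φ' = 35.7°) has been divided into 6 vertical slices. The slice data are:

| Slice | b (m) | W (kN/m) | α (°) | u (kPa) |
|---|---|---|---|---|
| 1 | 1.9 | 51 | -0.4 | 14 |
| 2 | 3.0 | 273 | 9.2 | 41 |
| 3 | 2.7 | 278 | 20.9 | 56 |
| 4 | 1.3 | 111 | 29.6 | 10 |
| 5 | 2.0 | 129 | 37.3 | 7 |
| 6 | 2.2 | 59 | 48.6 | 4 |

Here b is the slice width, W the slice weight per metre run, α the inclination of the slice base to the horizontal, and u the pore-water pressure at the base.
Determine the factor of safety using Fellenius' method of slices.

FS = 1.63

Ordinary method of slices: FS = Σ[c'·Δl_i + (W_i cosα_i − u_i·Δl_i)·tanφ'] / Σ W_i sinα_i, with Δl_i = b_i / cosα_i.
Slice 1: Δl = 1.9/cos(-0.4°) = 1.900 m; N'_1 = 51·cos(-0.4°) − 14·1.900 = 24.4; c'Δl = 24.13; W sinα = -0.4
Slice 2: Δl = 3.0/cos9.2° = 3.039 m; N'_2 = 273·cos9.2° − 41·3.039 = 144.9; c'Δl = 38.60; W sinα = 43.6
Slice 3: Δl = 2.7/cos20.9° = 2.890 m; N'_3 = 278·cos20.9° − 56·2.890 = 97.9; c'Δl = 36.71; W sinα = 99.2
Slice 4: Δl = 1.3/cos29.6° = 1.495 m; N'_4 = 111·cos29.6° − 10·1.495 = 81.6; c'Δl = 18.99; W sinα = 54.8
Slice 5: Δl = 2.0/cos37.3° = 2.514 m; N'_5 = 129·cos37.3° − 7·2.514 = 85.0; c'Δl = 31.93; W sinα = 78.2
Slice 6: Δl = 2.2/cos48.6° = 3.327 m; N'_6 = 59·cos48.6° − 4·3.327 = 25.7; c'Δl = 42.25; W sinα = 44.3
Σc'Δl = 192.6 kN/m; ΣN' = 459.4 kN/m; ΣW sinα = 319.7 kN/m
Resisting = 192.6 + 459.4·tan35.7° = 192.6 + 330.1 = 522.7 kN/m
FS = 522.7 / 319.7 = 1.635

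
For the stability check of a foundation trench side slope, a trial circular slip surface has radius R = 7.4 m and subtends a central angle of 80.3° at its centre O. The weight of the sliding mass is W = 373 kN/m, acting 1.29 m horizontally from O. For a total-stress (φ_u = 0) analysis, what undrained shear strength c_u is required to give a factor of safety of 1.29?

FS = c_u·L_a·R / (W·d), so c_u = FS·W·d / (L_a·R).
Arc length L_a = R·θ = 7.4·(80.3°·π/180) = 7.4·1.4015 = 10.37 m
c_u = 1.29·373·1.29 / (10.37·7.4) = 620.7 / 76.75 = 8.09 kPa

c_u = 8.1 kPa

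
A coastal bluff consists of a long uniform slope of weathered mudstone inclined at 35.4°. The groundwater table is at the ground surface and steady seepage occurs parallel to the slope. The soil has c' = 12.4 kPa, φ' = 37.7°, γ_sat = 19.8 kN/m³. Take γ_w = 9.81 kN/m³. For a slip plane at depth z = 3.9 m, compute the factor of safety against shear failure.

FS = 0.89

With seepage parallel to the slope and the water table at the surface, the effective normal stress on the slip plane uses the buoyant unit weight γ' = γ_sat − γ_w while the driving shear stress uses γ_sat:
FS = [c' + γ' z cos²β tanφ'] / [γ_sat z sinβ cosβ]
γ' = 19.8 − 9.81 = 9.99 kN/m³
Numerator = 12.4 + 9.99·3.9·cos²35.4°·tan37.7° = 12.4 + 9.99·3.9·0.6644·0.7729 = 32.408 kPa
Denominator = 19.8·3.9·sin35.4°·cos35.4° = 19.8·3.9·0.5793·0.8151 = 36.462 kPa
FS = 32.408 / 36.462 = 0.889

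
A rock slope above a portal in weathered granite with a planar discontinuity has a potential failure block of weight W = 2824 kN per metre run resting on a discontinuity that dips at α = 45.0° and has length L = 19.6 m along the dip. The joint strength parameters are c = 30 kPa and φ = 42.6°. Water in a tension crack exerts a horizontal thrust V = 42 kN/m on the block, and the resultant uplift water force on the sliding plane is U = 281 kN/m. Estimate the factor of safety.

FS = 1.06

Resolving the block weight along and normal to the plane and applying the Mohr–Coulomb strength on the joint:
N' = W cosα − U − V sinα = 2824·cos45.0° − 281 − 42·sin45.0° = 1686.2 kN/m
Driving force T = W sinα + V cosα = 2824·sin45.0° + 42·cos45.0° = 2026.6 kN/m
Resisting force R = c·L + N'·tanφ = 30·19.6 + 1686.2·tan42.6° = 588.0 + 1550.5 = 2138.5 kN/m
FS = R / T = 2138.5 / 2026.6 = 1.055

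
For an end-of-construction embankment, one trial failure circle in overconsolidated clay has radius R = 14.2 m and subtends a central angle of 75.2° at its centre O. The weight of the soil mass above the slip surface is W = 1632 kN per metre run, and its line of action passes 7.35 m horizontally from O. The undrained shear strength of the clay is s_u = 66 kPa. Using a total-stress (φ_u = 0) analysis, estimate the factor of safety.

Taking moments about the centre O, the resisting moment is provided by the undrained shear strength acting along the arc:
Arc length L_a = R·θ = 14.2·(75.2°·π/180) = 14.2·1.3125 = 18.64 m
M_R = s_u·L_a·R = 66·18.64·14.2 = 17466.9 kN·m/m
M_D = W·d = 1632·7.35 = 11995.2 kN·m/m
FS = M_R / M_D = 17466.9 / 11995.2 = 1.456

FS = 1.46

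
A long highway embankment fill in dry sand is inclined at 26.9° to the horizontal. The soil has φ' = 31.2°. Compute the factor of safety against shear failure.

For a dry cohesionless infinite slope the factor of safety is FS = tanφ' / tanβ.
FS = tan31.2° / tan26.9° = 0.6056 / 0.5073 = 1.194

FS = 1.19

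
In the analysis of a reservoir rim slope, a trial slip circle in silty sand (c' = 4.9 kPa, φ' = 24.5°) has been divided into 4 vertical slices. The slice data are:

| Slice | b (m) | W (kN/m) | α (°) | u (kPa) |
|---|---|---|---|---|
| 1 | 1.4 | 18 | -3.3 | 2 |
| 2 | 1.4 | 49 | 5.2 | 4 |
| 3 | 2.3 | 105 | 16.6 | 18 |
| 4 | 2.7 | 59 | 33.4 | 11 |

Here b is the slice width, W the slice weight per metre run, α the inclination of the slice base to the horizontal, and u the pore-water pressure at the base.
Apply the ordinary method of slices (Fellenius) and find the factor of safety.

FS = 1.52

Ordinary method of slices: FS = Σ[c'·Δl_i + (W_i cosα_i − u_i·Δl_i)·tanφ'] / Σ W_i sinα_i, with Δl_i = b_i / cosα_i.
Slice 1: Δl = 1.4/cos(-3.3°) = 1.402 m; N'_1 = 18·cos(-3.3°) − 2·1.402 = 15.2; c'Δl = 6.87; W sinα = -1.0
Slice 2: Δl = 1.4/cos5.2° = 1.406 m; N'_2 = 49·cos5.2° − 4·1.406 = 43.2; c'Δl = 6.89; W sinα = 4.4
Slice 3: Δl = 2.3/cos16.6° = 2.400 m; N'_3 = 105·cos16.6° − 18·2.400 = 57.4; c'Δl = 11.76; W sinα = 30.0
Slice 4: Δl = 2.7/cos33.4° = 3.234 m; N'_4 = 59·cos33.4° − 11·3.234 = 13.7; c'Δl = 15.85; W sinα = 32.5
Σc'Δl = 41.4 kN/m; ΣN' = 129.4 kN/m; ΣW sinα = 65.9 kN/m
Resisting = 41.4 + 129.4·tan24.5° = 41.4 + 59.0 = 100.4 kN/m
FS = 100.4 / 65.9 = 1.523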